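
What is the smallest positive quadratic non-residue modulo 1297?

5

(2/1297) = +1, so 2 is a residue.
(3/1297) = +1, so 3 is a residue.
(4/1297) = +1, so 4 is a residue.
(5/1297) = −1, so 5 is the smallest positive non-residue mod 1297.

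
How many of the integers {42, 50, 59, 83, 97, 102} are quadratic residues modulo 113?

(42/113) = -1 → non-residue.
(50/113) = +1 → QR.
(59/113) = -1 → non-residue.
(83/113) = +1 → QR.
(97/113) = +1 → QR.
(102/113) = +1 → QR.
Total quadratic residues among the 6: 4.

4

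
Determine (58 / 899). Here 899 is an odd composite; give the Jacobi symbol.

Pull out 2: since 899 ≡ 3 (mod 8), (2/899) = -1.
Reciprocity: 29 ≡ 1 and 899 ≡ 3 (mod 4), so (29/899) = +(899/29).
Reduce top mod 29: now compute (0/29).
Top reduces to 0: gcd > 1, so the symbol is 0.

0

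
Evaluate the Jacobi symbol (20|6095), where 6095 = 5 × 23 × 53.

Pull out 2^2: since 6095 ≡ 7 (mod 8), (2/6095) = +1, so (2/6095)^2 = +1.
Reciprocity: 5 ≡ 1 and 6095 ≡ 3 (mod 4), so (5/6095) = +(6095/5).
Reduce top mod 5: now compute (0/5).
Top reduces to 0: gcd > 1, so the symbol is 0.

0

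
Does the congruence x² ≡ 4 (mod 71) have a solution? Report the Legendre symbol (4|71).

1

Euler's criterion: (4/71) ≡ 4^35 (mod 71).
4^2 ≡ 16 (mod 71)
4^4 ≡ 43 (mod 71)
4^8 ≡ 3 (mod 71)
4^16 ≡ 9 (mod 71)
4^32 ≡ 10 (mod 71)
4^35 = 4^(32+2+1) ≡ 1 (mod 71).
Result is 1, so (4/71) = 1.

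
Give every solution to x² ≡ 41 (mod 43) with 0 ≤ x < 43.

16, 27

Since 43 ≡ 3 (mod 4), a square root of 41 is 41^((43+1)/4) = 41^11 mod 43.
Repeated squaring: 41^2≡4, 41^4≡16, 41^8≡41 (mod 43).
41^11 = 41^(8+2+1) ≡ 16 (mod 43).
Check: 16² = 256 ≡ 41 (mod 43). The two roots are 16 and 27.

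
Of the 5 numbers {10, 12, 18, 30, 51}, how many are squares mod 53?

(10/53) = +1 → QR.
(12/53) = -1 → non-residue.
(18/53) = -1 → non-residue.
(30/53) = -1 → non-residue.
(51/53) = -1 → non-residue.
Total quadratic residues among the 5: 1.

1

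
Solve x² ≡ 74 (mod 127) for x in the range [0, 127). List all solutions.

Since 127 ≡ 3 (mod 4), a square root of 74 is 74^((127+1)/4) = 74^32 mod 127.
Repeated squaring: 74^2≡15, 74^4≡98, 74^8≡79, 74^16≡18, 74^32≡70 (mod 127).
74^32 = 74^(32) ≡ 70 (mod 127).
Check: 70² = 4900 ≡ 74 (mod 127). The two roots are 57 and 70.

57, 70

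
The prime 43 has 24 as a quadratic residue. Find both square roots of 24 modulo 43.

14, 29

Since 43 ≡ 3 (mod 4), a square root of 24 is 24^((43+1)/4) = 24^11 mod 43.
Repeated squaring: 24^2≡17, 24^4≡31, 24^8≡15 (mod 43).
24^11 = 24^(8+2+1) ≡ 14 (mod 43).
Check: 14² = 196 ≡ 24 (mod 43). The two roots are 14 and 29.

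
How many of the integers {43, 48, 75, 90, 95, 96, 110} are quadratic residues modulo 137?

0

(43/137) = -1 → non-residue.
(48/137) = -1 → non-residue.
(75/137) = -1 → non-residue.
(90/137) = -1 → non-residue.
(95/137) = -1 → non-residue.
(96/137) = -1 → non-residue.
(110/137) = -1 → non-residue.
Total quadratic residues among the 7: 0.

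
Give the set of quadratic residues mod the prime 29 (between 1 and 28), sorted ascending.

Square k = 1,…,14 (k and 29−k give the same square):
1²=1, 2²=4, 3²=9, 4²=16, 5²=25, 6²≡7, 7²≡20, 8²≡6, 9²≡23, 10²≡13, 11²≡5, 12²≡28, 13²≡24, 14²≡22 (mod 29).
So the quadratic residues mod 29 are {1, 4, 5, 6, 7, 9, 13, 16, 20, 22, 23, 24, 25, 28}.

1, 4, 5, 6, 7, 9, 13, 16, 20, 22, 23, 24, 25, 28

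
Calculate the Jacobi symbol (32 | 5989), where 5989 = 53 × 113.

-1

Pull out 2^5: since 5989 ≡ 5 (mod 8), (2/5989) = -1, so (2/5989)^5 = -1.
Reached (1/5989) = 1. Collecting the sign flips along the way, the symbol is -1.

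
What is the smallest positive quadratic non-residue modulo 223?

(2/223) = +1, so 2 is a residue.
(3/223) = −1, so 3 is the smallest positive non-residue mod 223.

3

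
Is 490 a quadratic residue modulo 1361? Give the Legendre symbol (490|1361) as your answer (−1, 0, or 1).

Pull out 2: since 1361 ≡ 1 (mod 8), (2/1361) = +1.
Reciprocity: 245 ≡ 1 and 1361 ≡ 1 (mod 4), so (245/1361) = +(1361/245).
Reduce top mod 245: now compute (136/245).
Pull out 2^3: since 245 ≡ 5 (mod 8), (2/245) = -1, so (2/245)^3 = -1.
Reciprocity: 17 ≡ 1 and 245 ≡ 1 (mod 4), so (17/245) = +(245/17).
Reduce top mod 17: now compute (7/17).
Reciprocity: 7 ≡ 3 and 17 ≡ 1 (mod 4), so (7/17) = +(17/7).
Reduce top mod 7: now compute (3/7).
Reciprocity: 3 ≡ 3 and 7 ≡ 3 (mod 4), so (3/7) = −(7/3).
Reduce top mod 3: now compute (1/3).
Reached (1/3) = 1. Collecting the sign flips along the way, the symbol is +1.

1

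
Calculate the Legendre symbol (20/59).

1

Euler's criterion: (20/59) ≡ 20^29 (mod 59).
20^2 ≡ 46 (mod 59)
20^4 ≡ 51 (mod 59)
20^8 ≡ 5 (mod 59)
20^16 ≡ 25 (mod 59)
20^29 = 20^(16+8+4+1) ≡ 1 (mod 59).
Result is 1, so (20/59) = 1.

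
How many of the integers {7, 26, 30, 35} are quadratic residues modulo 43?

1

(7/43) = -1 → non-residue.
(26/43) = -1 → non-residue.
(30/43) = -1 → non-residue.
(35/43) = +1 → QR.
Total quadratic residues among the 4: 1.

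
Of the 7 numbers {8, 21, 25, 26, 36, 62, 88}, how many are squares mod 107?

(8/107) = -1 → non-residue.
(21/107) = -1 → non-residue.
(25/107) = +1 → QR.
(26/107) = -1 → non-residue.
(36/107) = +1 → QR.
(62/107) = +1 → QR.
(88/107) = -1 → non-residue.
Total quadratic residues among the 7: 3.

3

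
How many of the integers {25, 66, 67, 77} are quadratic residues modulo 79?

(25/79) = +1 → QR.
(66/79) = -1 → non-residue.
(67/79) = +1 → QR.
(77/79) = -1 → non-residue.
Total quadratic residues among the 4: 2.

2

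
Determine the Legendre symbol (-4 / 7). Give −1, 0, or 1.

-1

Euler's criterion: (-4/7) ≡ 3^3 (mod 7).
3^2 ≡ 2 (mod 7)
3^3 = 3^(2+1) ≡ 6 (mod 7).
Result is 6 ≡ −1, so (-4/7) = −1.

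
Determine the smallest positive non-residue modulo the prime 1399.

(2/1399) = +1, so 2 is a residue.
(3/1399) = −1, so 3 is the smallest positive non-residue mod 1399.

3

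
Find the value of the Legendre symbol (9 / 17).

Euler's criterion: (9/17) ≡ 9^8 (mod 17).
9^2 ≡ 13 (mod 17)
9^4 ≡ 16 (mod 17)
9^8 ≡ 1 (mod 17)
9^8 = 9^(8) ≡ 1 (mod 17).
Result is 1, so (9/17) = 1.

1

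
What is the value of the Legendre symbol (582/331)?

First reduce: 582 ≡ 251 (mod 331).
Reciprocity: 251 ≡ 3 and 331 ≡ 3 (mod 4), so (251/331) = −(331/251).
Reduce top mod 251: now compute (80/251).
Pull out 2^4: since 251 ≡ 3 (mod 8), (2/251) = -1, so (2/251)^4 = +1.
Reciprocity: 5 ≡ 1 and 251 ≡ 3 (mod 4), so (5/251) = +(251/5).
Reduce top mod 5: now compute (1/5).
Reached (1/5) = 1. Collecting the sign flips along the way, the symbol is -1.

-1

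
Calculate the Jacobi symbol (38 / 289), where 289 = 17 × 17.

1

Pull out 2: since 289 ≡ 1 (mod 8), (2/289) = +1.
Reciprocity: 19 ≡ 3 and 289 ≡ 1 (mod 4), so (19/289) = +(289/19).
Reduce top mod 19: now compute (4/19).
Pull out 2^2: since 19 ≡ 3 (mod 8), (2/19) = -1, so (2/19)^2 = +1.
Reached (1/19) = 1. Collecting the sign flips along the way, the symbol is +1.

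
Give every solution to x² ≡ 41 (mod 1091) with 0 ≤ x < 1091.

209, 882

Since 1091 ≡ 3 (mod 4), a square root of 41 is 41^((1091+1)/4) = 41^273 mod 1091.
Repeated squaring: 41^2≡590, 41^4≡71, 41^8≡677, 41^16≡109, 41^32≡971, 41^64≡217, 41^128≡176, 41^256≡428 (mod 1091).
41^273 = 41^(256+16+1) ≡ 209 (mod 1091).
Check: 209² = 43681 ≡ 41 (mod 1091). The two roots are 209 and 882.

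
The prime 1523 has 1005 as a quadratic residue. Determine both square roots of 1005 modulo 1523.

Since 1523 ≡ 3 (mod 4), a square root of 1005 is 1005^((1523+1)/4) = 1005^381 mod 1523.
Repeated squaring: 1005^2≡276, 1005^4≡26, 1005^8≡676, 1005^16≡76, 1005^32≡1207, 1005^64≡861, 1005^128≡1143, 1005^256≡1238 (mod 1523).
1005^381 = 1005^(256+64+32+16+8+4+1) ≡ 1359 (mod 1523).
Check: 1359² = 1846881 ≡ 1005 (mod 1523). The two roots are 164 and 1359.

164, 1359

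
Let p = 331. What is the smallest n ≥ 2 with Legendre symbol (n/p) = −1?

2

(2/331) = −1, so 2 is the smallest positive non-residue mod 331.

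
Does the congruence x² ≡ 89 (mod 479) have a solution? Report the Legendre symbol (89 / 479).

1

Reciprocity: 89 ≡ 1 and 479 ≡ 3 (mod 4), so (89/479) = +(479/89).
Reduce top mod 89: now compute (34/89).
Pull out 2: since 89 ≡ 1 (mod 8), (2/89) = +1.
Reciprocity: 17 ≡ 1 and 89 ≡ 1 (mod 4), so (17/89) = +(89/17).
Reduce top mod 17: now compute (4/17).
Pull out 2^2: since 17 ≡ 1 (mod 8), (2/17) = +1, so (2/17)^2 = +1.
Reached (1/17) = 1. Collecting the sign flips along the way, the symbol is +1.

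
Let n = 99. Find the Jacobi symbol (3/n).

Reciprocity: 3 ≡ 3 and 99 ≡ 3 (mod 4), so (3/99) = −(99/3).
Reduce top mod 3: now compute (0/3).
Top reduces to 0: gcd > 1, so the symbol is 0.

0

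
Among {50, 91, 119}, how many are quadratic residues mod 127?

1

(50/127) = +1 → QR.
(91/127) = -1 → non-residue.
(119/127) = -1 → non-residue.
Total quadratic residues among the 3: 1.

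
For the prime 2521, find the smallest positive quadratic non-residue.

11

(2/2521) = +1, so 2 is a residue.
(3/2521) = +1, so 3 is a residue.
(4/2521) = +1, so 4 is a residue.
(5/2521) = +1, so 5 is a residue.
(6/2521) = +1, so 6 is a residue.
(7/2521) = +1, so 7 is a residue.
(8/2521) = +1, so 8 is a residue.
(9/2521) = +1, so 9 is a residue.
(10/2521) = +1, so 10 is a residue.
(11/2521) = −1, so 11 is the smallest positive non-residue mod 2521.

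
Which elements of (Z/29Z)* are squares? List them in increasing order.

1,4,5,6,7,9,13,16,20,22,23,24,25,28

Square k = 1,…,14 (k and 29−k give the same square):
1²=1, 2²=4, 3²=9, 4²=16, 5²=25, 6²≡7, 7²≡20, 8²≡6, 9²≡23, 10²≡13, 11²≡5, 12²≡28, 13²≡24, 14²≡22 (mod 29).
So the quadratic residues mod 29 are {1, 4, 5, 6, 7, 9, 13, 16, 20, 22, 23, 24, 25, 28}.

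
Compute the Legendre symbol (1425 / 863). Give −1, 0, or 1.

1

Euler's criterion: (1425/863) ≡ 562^431 (mod 863).
562^2 ≡ 849 (mod 863)
562^4 ≡ 196 (mod 863)
562^8 ≡ 444 (mod 863)
562^16 ≡ 372 (mod 863)
562^32 ≡ 304 (mod 863)
562^64 ≡ 75 (mod 863)
562^128 ≡ 447 (mod 863)
562^256 ≡ 456 (mod 863)
562^431 = 562^(256+128+32+8+4+2+1) ≡ 1 (mod 863).
Result is 1, so (1425/863) = 1.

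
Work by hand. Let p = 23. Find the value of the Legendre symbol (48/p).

Euler's criterion: (48/23) ≡ 2^11 (mod 23).
2^2 ≡ 4 (mod 23)
2^4 ≡ 16 (mod 23)
2^8 ≡ 3 (mod 23)
2^11 = 2^(8+2+1) ≡ 1 (mod 23).
Result is 1, so (48/23) = 1.

1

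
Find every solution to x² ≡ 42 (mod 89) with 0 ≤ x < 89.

89 ≡ 1 (mod 4), so we find a root by search.
Trying successive values, 24² = 576 ≡ 42 (mod 89). The other root is 89 − 24 = 65.

24, 65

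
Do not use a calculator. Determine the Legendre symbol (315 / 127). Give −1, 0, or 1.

First reduce: 315 ≡ 61 (mod 127).
Reciprocity: 61 ≡ 1 and 127 ≡ 3 (mod 4), so (61/127) = +(127/61).
Reduce top mod 61: now compute (5/61).
Reciprocity: 5 ≡ 1 and 61 ≡ 1 (mod 4), so (5/61) = +(61/5).
Reduce top mod 5: now compute (1/5).
Reached (1/5) = 1. Collecting the sign flips along the way, the symbol is +1.

1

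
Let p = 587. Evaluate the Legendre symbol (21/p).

Reciprocity: 21 ≡ 1 and 587 ≡ 3 (mod 4), so (21/587) = +(587/21).
Reduce top mod 21: now compute (20/21).
Pull out 2^2: since 21 ≡ 5 (mod 8), (2/21) = -1, so (2/21)^2 = +1.
Reciprocity: 5 ≡ 1 and 21 ≡ 1 (mod 4), so (5/21) = +(21/5).
Reduce top mod 5: now compute (1/5).
Reached (1/5) = 1. Collecting the sign flips along the way, the symbol is +1.

1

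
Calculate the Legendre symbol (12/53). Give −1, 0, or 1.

-1

Pull out 2^2: since 53 ≡ 5 (mod 8), (2/53) = -1, so (2/53)^2 = +1.
Reciprocity: 3 ≡ 3 and 53 ≡ 1 (mod 4), so (3/53) = +(53/3).
Reduce top mod 3: now compute (2/3).
Pull out 2: since 3 ≡ 3 (mod 8), (2/3) = -1.
Reached (1/3) = 1. Collecting the sign flips along the way, the symbol is -1.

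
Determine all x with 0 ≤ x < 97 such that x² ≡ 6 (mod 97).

43, 54

97 ≡ 1 (mod 4), so we find a root by search.
Trying successive values, 43² = 1849 ≡ 6 (mod 97). The other root is 97 − 43 = 54.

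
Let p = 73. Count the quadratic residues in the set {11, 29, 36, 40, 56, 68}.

(11/73) = -1 → non-residue.
(29/73) = -1 → non-residue.
(36/73) = +1 → QR.
(40/73) = -1 → non-residue.
(56/73) = -1 → non-residue.
(68/73) = -1 → non-residue.
Total quadratic residues among the 6: 1.

1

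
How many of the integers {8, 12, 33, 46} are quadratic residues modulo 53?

(8/53) = -1 → non-residue.
(12/53) = -1 → non-residue.
(33/53) = -1 → non-residue.
(46/53) = +1 → QR.
Total quadratic residues among the 4: 1.

1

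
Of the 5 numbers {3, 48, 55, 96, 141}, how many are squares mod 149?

(3/149) = -1 → non-residue.
(48/149) = -1 → non-residue.
(55/149) = -1 → non-residue.
(96/149) = +1 → QR.
(141/149) = -1 → non-residue.
Total quadratic residues among the 5: 1.

1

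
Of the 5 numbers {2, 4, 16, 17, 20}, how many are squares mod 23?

3

(2/23) = +1 → QR.
(4/23) = +1 → QR.
(16/23) = +1 → QR.
(17/23) = -1 → non-residue.
(20/23) = -1 → non-residue.
Total quadratic residues among the 5: 3.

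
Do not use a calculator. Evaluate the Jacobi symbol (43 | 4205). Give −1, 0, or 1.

Reciprocity: 43 ≡ 3 and 4205 ≡ 1 (mod 4), so (43/4205) = +(4205/43).
Reduce top mod 43: now compute (34/43).
Pull out 2: since 43 ≡ 3 (mod 8), (2/43) = -1.
Reciprocity: 17 ≡ 1 and 43 ≡ 3 (mod 4), so (17/43) = +(43/17).
Reduce top mod 17: now compute (9/17).
Reciprocity: 9 ≡ 1 and 17 ≡ 1 (mod 4), so (9/17) = +(17/9).
Reduce top mod 9: now compute (8/9).
Pull out 2^3: since 9 ≡ 1 (mod 8), (2/9) = +1, so (2/9)^3 = +1.
Reached (1/9) = 1. Collecting the sign flips along the way, the symbol is -1.

-1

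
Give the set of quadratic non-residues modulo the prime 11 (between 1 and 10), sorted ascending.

Square k = 1,…,5 (k and 11−k give the same square):
1²=1, 2²=4, 3²=9, 4²≡5, 5²≡3 (mod 11).
The residues are {1, 3, 4, 5, 9}; the non-residues are the remaining 5 nonzero classes.

2,6,7,8,10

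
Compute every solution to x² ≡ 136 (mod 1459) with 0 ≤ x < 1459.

Since 1459 ≡ 3 (mod 4), a square root of 136 is 136^((1459+1)/4) = 136^365 mod 1459.
Repeated squaring: 136^2≡988, 136^4≡73, 136^8≡952, 136^16≡265, 136^32≡193, 136^64≡774, 136^128≡886, 136^256≡54 (mod 1459).
136^365 = 136^(256+64+32+8+4+1) ≡ 331 (mod 1459).
Check: 331² = 109561 ≡ 136 (mod 1459). The two roots are 331 and 1128.

331, 1128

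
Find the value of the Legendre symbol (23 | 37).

Euler's criterion: (23/37) ≡ 23^18 (mod 37).
23^2 ≡ 11 (mod 37)
23^4 ≡ 10 (mod 37)
23^8 ≡ 26 (mod 37)
23^16 ≡ 10 (mod 37)
23^18 = 23^(16+2) ≡ 36 (mod 37).
Result is 36 ≡ −1, so (23/37) = −1.

-1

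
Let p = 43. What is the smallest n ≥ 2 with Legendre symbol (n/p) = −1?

(2/43) = −1, so 2 is the smallest positive non-residue mod 43.

2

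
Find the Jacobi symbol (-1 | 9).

1

First reduce: -1 ≡ 8 (mod 9).
Pull out 2^3: since 9 ≡ 1 (mod 8), (2/9) = +1, so (2/9)^3 = +1.
Reached (1/9) = 1. Collecting the sign flips along the way, the symbol is +1.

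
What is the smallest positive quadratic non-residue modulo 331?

(2/331) = −1, so 2 is the smallest positive non-residue mod 331.

2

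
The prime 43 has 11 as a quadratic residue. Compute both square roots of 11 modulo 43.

Since 43 ≡ 3 (mod 4), a square root of 11 is 11^((43+1)/4) = 11^11 mod 43.
Repeated squaring: 11^2≡35, 11^4≡21, 11^8≡11 (mod 43).
11^11 = 11^(8+2+1) ≡ 21 (mod 43).
Check: 21² = 441 ≡ 11 (mod 43). The two roots are 21 and 22.

21, 22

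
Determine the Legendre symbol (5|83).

Reciprocity: 5 ≡ 1 and 83 ≡ 3 (mod 4), so (5/83) = +(83/5).
Reduce top mod 5: now compute (3/5).
Reciprocity: 3 ≡ 3 and 5 ≡ 1 (mod 4), so (3/5) = +(5/3).
Reduce top mod 3: now compute (2/3).
Pull out 2: since 3 ≡ 3 (mod 8), (2/3) = -1.
Reached (1/3) = 1. Collecting the sign flips along the way, the symbol is -1.

-1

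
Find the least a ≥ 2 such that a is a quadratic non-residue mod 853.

2

(2/853) = −1, so 2 is the smallest positive non-residue mod 853.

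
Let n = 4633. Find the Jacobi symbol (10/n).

Pull out 2: since 4633 ≡ 1 (mod 8), (2/4633) = +1.
Reciprocity: 5 ≡ 1 and 4633 ≡ 1 (mod 4), so (5/4633) = +(4633/5).
Reduce top mod 5: now compute (3/5).
Reciprocity: 3 ≡ 3 and 5 ≡ 1 (mod 4), so (3/5) = +(5/3).
Reduce top mod 3: now compute (2/3).
Pull out 2: since 3 ≡ 3 (mod 8), (2/3) = -1.
Reached (1/3) = 1. Collecting the sign flips along the way, the symbol is -1.

-1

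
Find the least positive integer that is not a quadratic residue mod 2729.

3

(2/2729) = +1, so 2 is a residue.
(3/2729) = −1, so 3 is the smallest positive non-residue mod 2729.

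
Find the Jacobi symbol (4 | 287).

Pull out 2^2: since 287 ≡ 7 (mod 8), (2/287) = +1, so (2/287)^2 = +1.
Reached (1/287) = 1. Collecting the sign flips along the way, the symbol is +1.

1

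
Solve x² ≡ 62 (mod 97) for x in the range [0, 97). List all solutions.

16, 81

97 ≡ 1 (mod 4), so we find a root by search.
Trying successive values, 16² = 256 ≡ 62 (mod 97). The other root is 97 − 16 = 81.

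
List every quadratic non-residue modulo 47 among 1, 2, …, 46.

Square k = 1,…,23 (k and 47−k give the same square):
1²=1, 2²=4, 3²=9, 4²=16, 5²=25, 6²=36, 7²≡2, 8²≡17, 9²≡34, 10²≡6, 11²≡27, 12²≡3, 13²≡28, 14²≡8, 15²≡37, 16²≡21, 17²≡7, 18²≡42, 19²≡32, 20²≡24, 21²≡18, 22²≡14, 23²≡12 (mod 47).
The residues are {1, 2, 3, 4, 6, 7, 8, 9, 12, 14, 16, 17, 18, 21, 24, 25, 27, 28, 32, 34, 36, 37, 42}; the non-residues are the remaining 23 nonzero classes.

5, 10, 11, 13, 15, 19, 20, 22, 23, 26, 29, 30, 31, 33, 35, 38, 39, 40, 41, 43, 44, 45, 46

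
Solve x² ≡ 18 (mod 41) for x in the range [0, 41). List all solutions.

10, 31

41 ≡ 1 (mod 4), so we find a root by search.
Trying successive values, 10² = 100 ≡ 18 (mod 41). The other root is 41 − 10 = 31.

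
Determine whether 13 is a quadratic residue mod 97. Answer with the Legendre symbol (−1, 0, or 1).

-1

Euler's criterion: (13/97) ≡ 13^48 (mod 97).
13^2 ≡ 72 (mod 97)
13^4 ≡ 43 (mod 97)
13^8 ≡ 6 (mod 97)
13^16 ≡ 36 (mod 97)
13^32 ≡ 35 (mod 97)
13^48 = 13^(32+16) ≡ 96 (mod 97).
Result is 96 ≡ −1, so (13/97) = −1.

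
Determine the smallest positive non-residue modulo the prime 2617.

5

(2/2617) = +1, so 2 is a residue.
(3/2617) = +1, so 3 is a residue.
(4/2617) = +1, so 4 is a residue.
(5/2617) = −1, so 5 is the smallest positive non-residue mod 2617.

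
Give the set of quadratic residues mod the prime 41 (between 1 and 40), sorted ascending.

Square k = 1,…,20 (k and 41−k give the same square):
1²=1, 2²=4, 3²=9, 4²=16, 5²=25, 6²=36, 7²≡8, 8²≡23, 9²≡40, 10²≡18, 11²≡39, 12²≡21, 13²≡5, 14²≡32, 15²≡20, 16²≡10, 17²≡2, 18²≡37, 19²≡33, 20²≡31 (mod 41).
So the quadratic residues mod 41 are {1, 2, 4, 5, 8, 9, 10, 16, 18, 20, 21, 23, 25, 31, 32, 33, 36, 37, 39, 40}.

1, 2, 4, 5, 8, 9, 10, 16, 18, 20, 21, 23, 25, 31, 32, 33, 36, 37, 39, 40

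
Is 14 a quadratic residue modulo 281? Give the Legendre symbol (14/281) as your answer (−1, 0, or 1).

1

Pull out 2: since 281 ≡ 1 (mod 8), (2/281) = +1.
Reciprocity: 7 ≡ 3 and 281 ≡ 1 (mod 4), so (7/281) = +(281/7).
Reduce top mod 7: now compute (1/7).
Reached (1/7) = 1. Collecting the sign flips along the way, the symbol is +1.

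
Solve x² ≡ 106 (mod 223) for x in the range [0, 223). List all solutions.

38, 185

Since 223 ≡ 3 (mod 4), a square root of 106 is 106^((223+1)/4) = 106^56 mod 223.
Repeated squaring: 106^2≡86, 106^4≡37, 106^8≡31, 106^16≡69, 106^32≡78 (mod 223).
106^56 = 106^(32+16+8) ≡ 38 (mod 223).
Check: 38² = 1444 ≡ 106 (mod 223). The two roots are 38 and 185.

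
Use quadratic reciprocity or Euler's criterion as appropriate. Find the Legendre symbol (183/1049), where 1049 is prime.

-1

Euler's criterion: (183/1049) ≡ 183^524 (mod 1049).
183^2 ≡ 970 (mod 1049)
183^4 ≡ 996 (mod 1049)
183^8 ≡ 711 (mod 1049)
183^16 ≡ 952 (mod 1049)
183^32 ≡ 1017 (mod 1049)
183^64 ≡ 1024 (mod 1049)
183^128 ≡ 625 (mod 1049)
183^256 ≡ 397 (mod 1049)
183^512 ≡ 259 (mod 1049)
183^524 = 183^(512+8+4) ≡ 1048 (mod 1049).
Result is 1048 ≡ −1, so (183/1049) = −1.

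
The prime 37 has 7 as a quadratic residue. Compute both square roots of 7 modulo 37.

9, 28

37 ≡ 1 (mod 4), so we find a root by search.
Trying successive values, 9² = 81 ≡ 7 (mod 37). The other root is 37 − 9 = 28.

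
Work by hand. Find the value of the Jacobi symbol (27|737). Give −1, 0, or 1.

-1

Reciprocity: 27 ≡ 3 and 737 ≡ 1 (mod 4), so (27/737) = +(737/27).
Reduce top mod 27: now compute (8/27).
Pull out 2^3: since 27 ≡ 3 (mod 8), (2/27) = -1, so (2/27)^3 = -1.
Reached (1/27) = 1. Collecting the sign flips along the way, the symbol is -1.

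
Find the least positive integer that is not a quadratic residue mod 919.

3

(2/919) = +1, so 2 is a residue.
(3/919) = −1, so 3 is the smallest positive non-residue mod 919.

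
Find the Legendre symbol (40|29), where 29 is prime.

-1

Euler's criterion: (40/29) ≡ 11^14 (mod 29).
11^2 ≡ 5 (mod 29)
11^4 ≡ 25 (mod 29)
11^8 ≡ 16 (mod 29)
11^14 = 11^(8+4+2) ≡ 28 (mod 29).
Result is 28 ≡ −1, so (40/29) = −1.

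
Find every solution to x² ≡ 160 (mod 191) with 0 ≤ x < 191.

Since 191 ≡ 3 (mod 4), a square root of 160 is 160^((191+1)/4) = 160^48 mod 191.
Repeated squaring: 160^2≡6, 160^4≡36, 160^8≡150, 160^16≡153, 160^32≡107 (mod 191).
160^48 = 160^(32+16) ≡ 136 (mod 191).
Check: 136² = 18496 ≡ 160 (mod 191). The two roots are 55 and 136.

55, 136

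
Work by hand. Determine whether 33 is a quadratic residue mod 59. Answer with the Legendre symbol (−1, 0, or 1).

Reciprocity: 33 ≡ 1 and 59 ≡ 3 (mod 4), so (33/59) = +(59/33).
Reduce top mod 33: now compute (26/33).
Pull out 2: since 33 ≡ 1 (mod 8), (2/33) = +1.
Reciprocity: 13 ≡ 1 and 33 ≡ 1 (mod 4), so (13/33) = +(33/13).
Reduce top mod 13: now compute (7/13).
Reciprocity: 7 ≡ 3 and 13 ≡ 1 (mod 4), so (7/13) = +(13/7).
Reduce top mod 7: now compute (6/7).
Pull out 2: since 7 ≡ 7 (mod 8), (2/7) = +1.
Reciprocity: 3 ≡ 3 and 7 ≡ 3 (mod 4), so (3/7) = −(7/3).
Reduce top mod 3: now compute (1/3).
Reached (1/3) = 1. Collecting the sign flips along the way, the symbol is -1.

-1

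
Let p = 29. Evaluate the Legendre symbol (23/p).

1

Reciprocity: 23 ≡ 3 and 29 ≡ 1 (mod 4), so (23/29) = +(29/23).
Reduce top mod 23: now compute (6/23).
Pull out 2: since 23 ≡ 7 (mod 8), (2/23) = +1.
Reciprocity: 3 ≡ 3 and 23 ≡ 3 (mod 4), so (3/23) = −(23/3).
Reduce top mod 3: now compute (2/3).
Pull out 2: since 3 ≡ 3 (mod 8), (2/3) = -1.
Reached (1/3) = 1. Collecting the sign flips along the way, the symbol is +1.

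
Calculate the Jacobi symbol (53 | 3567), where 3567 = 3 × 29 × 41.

1

Reciprocity: 53 ≡ 1 and 3567 ≡ 3 (mod 4), so (53/3567) = +(3567/53).
Reduce top mod 53: now compute (16/53).
Pull out 2^4: since 53 ≡ 5 (mod 8), (2/53) = -1, so (2/53)^4 = +1.
Reached (1/53) = 1. Collecting the sign flips along the way, the symbol is +1.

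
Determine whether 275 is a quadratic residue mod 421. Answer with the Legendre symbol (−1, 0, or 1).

1

Euler's criterion: (275/421) ≡ 275^210 (mod 421).
275^2 ≡ 266 (mod 421)
275^4 ≡ 28 (mod 421)
275^8 ≡ 363 (mod 421)
275^16 ≡ 417 (mod 421)
275^32 ≡ 16 (mod 421)
275^64 ≡ 256 (mod 421)
275^128 ≡ 281 (mod 421)
275^210 = 275^(128+64+16+2) ≡ 1 (mod 421).
Result is 1, so (275/421) = 1.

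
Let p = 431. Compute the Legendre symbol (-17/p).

First reduce: -17 ≡ 414 (mod 431).
Pull out 2: since 431 ≡ 7 (mod 8), (2/431) = +1.
Reciprocity: 207 ≡ 3 and 431 ≡ 3 (mod 4), so (207/431) = −(431/207).
Reduce top mod 207: now compute (17/207).
Reciprocity: 17 ≡ 1 and 207 ≡ 3 (mod 4), so (17/207) = +(207/17).
Reduce top mod 17: now compute (3/17).
Reciprocity: 3 ≡ 3 and 17 ≡ 1 (mod 4), so (3/17) = +(17/3).
Reduce top mod 3: now compute (2/3).
Pull out 2: since 3 ≡ 3 (mod 8), (2/3) = -1.
Reached (1/3) = 1. Collecting the sign flips along the way, the symbol is +1.

1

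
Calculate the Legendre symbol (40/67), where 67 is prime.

Euler's criterion: (40/67) ≡ 40^33 (mod 67).
40^2 ≡ 59 (mod 67)
40^4 ≡ 64 (mod 67)
40^8 ≡ 9 (mod 67)
40^16 ≡ 14 (mod 67)
40^32 ≡ 62 (mod 67)
40^33 = 40^(32+1) ≡ 1 (mod 67).
Result is 1, so (40/67) = 1.

1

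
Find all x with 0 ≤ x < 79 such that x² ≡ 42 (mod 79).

Since 79 ≡ 3 (mod 4), a square root of 42 is 42^((79+1)/4) = 42^20 mod 79.
Repeated squaring: 42^2≡26, 42^4≡44, 42^8≡40, 42^16≡20 (mod 79).
42^20 = 42^(16+4) ≡ 11 (mod 79).
Check: 11² = 121 ≡ 42 (mod 79). The two roots are 11 and 68.

11, 68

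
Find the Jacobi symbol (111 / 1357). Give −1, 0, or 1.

Reciprocity: 111 ≡ 3 and 1357 ≡ 1 (mod 4), so (111/1357) = +(1357/111).
Reduce top mod 111: now compute (25/111).
Reciprocity: 25 ≡ 1 and 111 ≡ 3 (mod 4), so (25/111) = +(111/25).
Reduce top mod 25: now compute (11/25).
Reciprocity: 11 ≡ 3 and 25 ≡ 1 (mod 4), so (11/25) = +(25/11).
Reduce top mod 11: now compute (3/11).
Reciprocity: 3 ≡ 3 and 11 ≡ 3 (mod 4), so (3/11) = −(11/3).
Reduce top mod 3: now compute (2/3).
Pull out 2: since 3 ≡ 3 (mod 8), (2/3) = -1.
Reached (1/3) = 1. Collecting the sign flips along the way, the symbol is +1.

1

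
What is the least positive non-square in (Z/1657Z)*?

(2/1657) = +1, so 2 is a residue.
(3/1657) = +1, so 3 is a residue.
(4/1657) = +1, so 4 is a residue.
(5/1657) = −1, so 5 is the smallest positive non-residue mod 1657.

5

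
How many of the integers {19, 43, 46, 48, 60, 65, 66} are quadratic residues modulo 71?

4

(19/71) = +1 → QR.
(43/71) = +1 → QR.
(46/71) = -1 → non-residue.
(48/71) = +1 → QR.
(60/71) = +1 → QR.
(65/71) = -1 → non-residue.
(66/71) = -1 → non-residue.
Total quadratic residues among the 7: 4.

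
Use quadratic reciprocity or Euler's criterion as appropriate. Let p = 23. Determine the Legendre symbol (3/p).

Euler's criterion: (3/23) ≡ 3^11 (mod 23).
3^2 ≡ 9 (mod 23)
3^4 ≡ 12 (mod 23)
3^8 ≡ 6 (mod 23)
3^11 = 3^(8+2+1) ≡ 1 (mod 23).
Result is 1, so (3/23) = 1.

1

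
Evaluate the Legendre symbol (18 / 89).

Pull out 2: since 89 ≡ 1 (mod 8), (2/89) = +1.
Reciprocity: 9 ≡ 1 and 89 ≡ 1 (mod 4), so (9/89) = +(89/9).
Reduce top mod 9: now compute (8/9).
Pull out 2^3: since 9 ≡ 1 (mod 8), (2/9) = +1, so (2/9)^3 = +1.
Reached (1/9) = 1. Collecting the sign flips along the way, the symbol is +1.

1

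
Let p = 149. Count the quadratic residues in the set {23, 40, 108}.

0

(23/149) = -1 → non-residue.
(40/149) = -1 → non-residue.
(108/149) = -1 → non-residue.
Total quadratic residues among the 3: 0.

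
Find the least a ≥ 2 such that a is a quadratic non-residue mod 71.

(2/71) = +1, so 2 is a residue.
(3/71) = +1, so 3 is a residue.
(4/71) = +1, so 4 is a residue.
(5/71) = +1, so 5 is a residue.
(6/71) = +1, so 6 is a residue.
(7/71) = −1, so 7 is the smallest positive non-residue mod 71.

7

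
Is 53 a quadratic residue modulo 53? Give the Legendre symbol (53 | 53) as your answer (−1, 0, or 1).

0

First reduce: 53 ≡ 0 (mod 53).
Top reduces to 0: gcd > 1, so the symbol is 0.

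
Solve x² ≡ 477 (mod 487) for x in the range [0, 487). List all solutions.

Since 487 ≡ 3 (mod 4), a square root of 477 is 477^((487+1)/4) = 477^122 mod 487.
Repeated squaring: 477^2≡100, 477^4≡260, 477^8≡394, 477^16≡370, 477^32≡53, 477^64≡374 (mod 487).
477^122 = 477^(64+32+16+8+2) ≡ 351 (mod 487).
Check: 351² = 123201 ≡ 477 (mod 487). The two roots are 136 and 351.

136, 351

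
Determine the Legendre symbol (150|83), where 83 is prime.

First reduce: 150 ≡ 67 (mod 83).
Reciprocity: 67 ≡ 3 and 83 ≡ 3 (mod 4), so (67/83) = −(83/67).
Reduce top mod 67: now compute (16/67).
Pull out 2^4: since 67 ≡ 3 (mod 8), (2/67) = -1, so (2/67)^4 = +1.
Reached (1/67) = 1. Collecting the sign flips along the way, the symbol is -1.

-1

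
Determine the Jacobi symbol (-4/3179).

First reduce: -4 ≡ 3175 (mod 3179).
Reciprocity: 3175 ≡ 3 and 3179 ≡ 3 (mod 4), so (3175/3179) = −(3179/3175).
Reduce top mod 3175: now compute (4/3175).
Pull out 2^2: since 3175 ≡ 7 (mod 8), (2/3175) = +1, so (2/3175)^2 = +1.
Reached (1/3175) = 1. Collecting the sign flips along the way, the symbol is -1.

-1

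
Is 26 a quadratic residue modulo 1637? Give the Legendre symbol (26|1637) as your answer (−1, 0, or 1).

Pull out 2: since 1637 ≡ 5 (mod 8), (2/1637) = -1.
Reciprocity: 13 ≡ 1 and 1637 ≡ 1 (mod 4), so (13/1637) = +(1637/13).
Reduce top mod 13: now compute (12/13).
Pull out 2^2: since 13 ≡ 5 (mod 8), (2/13) = -1, so (2/13)^2 = +1.
Reciprocity: 3 ≡ 3 and 13 ≡ 1 (mod 4), so (3/13) = +(13/3).
Reduce top mod 3: now compute (1/3).
Reached (1/3) = 1. Collecting the sign flips along the way, the symbol is -1.

-1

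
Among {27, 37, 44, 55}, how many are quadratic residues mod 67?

(27/67) = -1 → non-residue.
(37/67) = +1 → QR.
(44/67) = -1 → non-residue.
(55/67) = +1 → QR.
Total quadratic residues among the 4: 2.

2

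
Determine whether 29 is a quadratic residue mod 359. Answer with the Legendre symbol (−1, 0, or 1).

-1

Euler's criterion: (29/359) ≡ 29^179 (mod 359).
29^2 ≡ 123 (mod 359)
29^4 ≡ 51 (mod 359)
29^8 ≡ 88 (mod 359)
29^16 ≡ 205 (mod 359)
29^32 ≡ 22 (mod 359)
29^64 ≡ 125 (mod 359)
29^128 ≡ 188 (mod 359)
29^179 = 29^(128+32+16+2+1) ≡ 358 (mod 359).
Result is 358 ≡ −1, so (29/359) = −1.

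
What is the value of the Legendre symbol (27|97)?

Euler's criterion: (27/97) ≡ 27^48 (mod 97).
27^2 ≡ 50 (mod 97)
27^4 ≡ 75 (mod 97)
27^8 ≡ 96 (mod 97)
27^16 ≡ 1 (mod 97)
27^32 ≡ 1 (mod 97)
27^48 = 27^(32+16) ≡ 1 (mod 97).
Result is 1, so (27/97) = 1.

1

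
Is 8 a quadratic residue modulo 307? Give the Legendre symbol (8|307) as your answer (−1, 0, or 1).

Euler's criterion: (8/307) ≡ 8^153 (mod 307).
8^2 ≡ 64 (mod 307)
8^4 ≡ 105 (mod 307)
8^8 ≡ 280 (mod 307)
8^16 ≡ 115 (mod 307)
8^32 ≡ 24 (mod 307)
8^64 ≡ 269 (mod 307)
8^128 ≡ 216 (mod 307)
8^153 = 8^(128+16+8+1) ≡ 306 (mod 307).
Result is 306 ≡ −1, so (8/307) = −1.

-1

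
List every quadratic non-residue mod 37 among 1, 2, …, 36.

2 5 6 8 13 14 15 17 18 19 20 22 23 24 29 31 32 35

Square k = 1,…,18 (k and 37−k give the same square):
1²=1, 2²=4, 3²=9, 4²=16, 5²=25, 6²=36, 7²≡12, 8²≡27, 9²≡7, 10²≡26, 11²≡10, 12²≡33, 13²≡21, 14²≡11, 15²≡3, 16²≡34, 17²≡30, 18²≡28 (mod 37).
The residues are {1, 3, 4, 7, 9, 10, 11, 12, 16, 21, 25, 26, 27, 28, 30, 33, 34, 36}; the non-residues are the remaining 18 nonzero classes.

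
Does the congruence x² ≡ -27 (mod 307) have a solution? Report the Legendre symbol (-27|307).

1

First reduce: -27 ≡ 280 (mod 307).
Pull out 2^3: since 307 ≡ 3 (mod 8), (2/307) = -1, so (2/307)^3 = -1.
Reciprocity: 35 ≡ 3 and 307 ≡ 3 (mod 4), so (35/307) = −(307/35).
Reduce top mod 35: now compute (27/35).
Reciprocity: 27 ≡ 3 and 35 ≡ 3 (mod 4), so (27/35) = −(35/27).
Reduce top mod 27: now compute (8/27).
Pull out 2^3: since 27 ≡ 3 (mod 8), (2/27) = -1, so (2/27)^3 = -1.
Reached (1/27) = 1. Collecting the sign flips along the way, the symbol is +1.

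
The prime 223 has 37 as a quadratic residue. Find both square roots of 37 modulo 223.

Since 223 ≡ 3 (mod 4), a square root of 37 is 37^((223+1)/4) = 37^56 mod 223.
Repeated squaring: 37^2≡31, 37^4≡69, 37^8≡78, 37^16≡63, 37^32≡178 (mod 223).
37^56 = 37^(32+16+8) ≡ 86 (mod 223).
Check: 86² = 7396 ≡ 37 (mod 223). The two roots are 86 and 137.

86, 137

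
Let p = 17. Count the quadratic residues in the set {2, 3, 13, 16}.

(2/17) = +1 → QR.
(3/17) = -1 → non-residue.
(13/17) = +1 → QR.
(16/17) = +1 → QR.
Total quadratic residues among the 4: 3.

3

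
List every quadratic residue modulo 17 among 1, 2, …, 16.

Square k = 1,…,8 (k and 17−k give the same square):
1²=1, 2²=4, 3²=9, 4²=16, 5²≡8, 6²≡2, 7²≡15, 8²≡13 (mod 17).
So the quadratic residues mod 17 are {1, 2, 4, 8, 9, 13, 15, 16}.

1,2,4,8,9,13,15,16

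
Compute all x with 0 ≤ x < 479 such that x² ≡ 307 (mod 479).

Since 479 ≡ 3 (mod 4), a square root of 307 is 307^((479+1)/4) = 307^120 mod 479.
Repeated squaring: 307^2≡365, 307^4≡63, 307^8≡137, 307^16≡88, 307^32≡80, 307^64≡173 (mod 479).
307^120 = 307^(64+32+16+8) ≡ 180 (mod 479).
Check: 180² = 32400 ≡ 307 (mod 479). The two roots are 180 and 299.

180, 299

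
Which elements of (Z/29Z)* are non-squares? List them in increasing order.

Square k = 1,…,14 (k and 29−k give the same square):
1²=1, 2²=4, 3²=9, 4²=16, 5²=25, 6²≡7, 7²≡20, 8²≡6, 9²≡23, 10²≡13, 11²≡5, 12²≡28, 13²≡24, 14²≡22 (mod 29).
The residues are {1, 4, 5, 6, 7, 9, 13, 16, 20, 22, 23, 24, 25, 28}; the non-residues are the remaining 14 nonzero classes.

2, 3, 8, 10, 11, 12, 14, 15, 17, 18, 19, 21, 26, 27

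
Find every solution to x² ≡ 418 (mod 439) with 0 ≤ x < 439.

Since 439 ≡ 3 (mod 4), a square root of 418 is 418^((439+1)/4) = 418^110 mod 439.
Repeated squaring: 418^2≡2, 418^4≡4, 418^8≡16, 418^16≡256, 418^32≡125, 418^64≡260 (mod 439).
418^110 = 418^(64+32+8+4+2) ≡ 36 (mod 439).
Check: 36² = 1296 ≡ 418 (mod 439). The two roots are 36 and 403.

36, 403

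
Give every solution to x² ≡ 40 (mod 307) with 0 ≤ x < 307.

Since 307 ≡ 3 (mod 4), a square root of 40 is 40^((307+1)/4) = 40^77 mod 307.
Repeated squaring: 40^2≡65, 40^4≡234, 40^8≡110, 40^16≡127, 40^32≡165, 40^64≡209 (mod 307).
40^77 = 40^(64+8+4+1) ≡ 276 (mod 307).
Check: 276² = 76176 ≡ 40 (mod 307). The two roots are 31 and 276.

31, 276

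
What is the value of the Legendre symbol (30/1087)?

Pull out 2: since 1087 ≡ 7 (mod 8), (2/1087) = +1.
Reciprocity: 15 ≡ 3 and 1087 ≡ 3 (mod 4), so (15/1087) = −(1087/15).
Reduce top mod 15: now compute (7/15).
Reciprocity: 7 ≡ 3 and 15 ≡ 3 (mod 4), so (7/15) = −(15/7).
Reduce top mod 7: now compute (1/7).
Reached (1/7) = 1. Collecting the sign flips along the way, the symbol is +1.

1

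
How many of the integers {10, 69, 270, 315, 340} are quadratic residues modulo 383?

1

(10/383) = -1 → non-residue.
(69/383) = +1 → QR.
(270/383) = -1 → non-residue.
(315/383) = -1 → non-residue.
(340/383) = -1 → non-residue.
Total quadratic residues among the 5: 1.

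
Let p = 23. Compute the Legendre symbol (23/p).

First reduce: 23 ≡ 0 (mod 23).
Top reduces to 0: gcd > 1, so the symbol is 0.

0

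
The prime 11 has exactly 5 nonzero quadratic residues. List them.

Square k = 1,…,5 (k and 11−k give the same square):
1²=1, 2²=4, 3²=9, 4²≡5, 5²≡3 (mod 11).
So the quadratic residues mod 11 are {1, 3, 4, 5, 9}.

1, 3, 4, 5, 9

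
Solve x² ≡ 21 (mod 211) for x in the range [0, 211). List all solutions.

Since 211 ≡ 3 (mod 4), a square root of 21 is 21^((211+1)/4) = 21^53 mod 211.
Repeated squaring: 21^2≡19, 21^4≡150, 21^8≡134, 21^16≡21, 21^32≡19 (mod 211).
21^53 = 21^(32+16+4+1) ≡ 134 (mod 211).
Check: 134² = 17956 ≡ 21 (mod 211). The two roots are 77 and 134.

77, 134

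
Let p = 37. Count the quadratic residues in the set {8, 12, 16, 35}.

(8/37) = -1 → non-residue.
(12/37) = +1 → QR.
(16/37) = +1 → QR.
(35/37) = -1 → non-residue.
Total quadratic residues among the 4: 2.

2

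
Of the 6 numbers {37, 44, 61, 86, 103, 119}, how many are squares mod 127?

4

(37/127) = +1 → QR.
(44/127) = +1 → QR.
(61/127) = +1 → QR.
(86/127) = -1 → non-residue.
(103/127) = +1 → QR.
(119/127) = -1 → non-residue.
Total quadratic residues among the 6: 4.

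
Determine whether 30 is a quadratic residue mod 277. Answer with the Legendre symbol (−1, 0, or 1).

Pull out 2: since 277 ≡ 5 (mod 8), (2/277) = -1.
Reciprocity: 15 ≡ 3 and 277 ≡ 1 (mod 4), so (15/277) = +(277/15).
Reduce top mod 15: now compute (7/15).
Reciprocity: 7 ≡ 3 and 15 ≡ 3 (mod 4), so (7/15) = −(15/7).
Reduce top mod 7: now compute (1/7).
Reached (1/7) = 1. Collecting the sign flips along the way, the symbol is +1.

1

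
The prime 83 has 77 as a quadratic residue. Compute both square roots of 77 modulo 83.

34, 49

Since 83 ≡ 3 (mod 4), a square root of 77 is 77^((83+1)/4) = 77^21 mod 83.
Repeated squaring: 77^2≡36, 77^4≡51, 77^8≡28, 77^16≡37 (mod 83).
77^21 = 77^(16+4+1) ≡ 49 (mod 83).
Check: 49² = 2401 ≡ 77 (mod 83). The two roots are 34 and 49.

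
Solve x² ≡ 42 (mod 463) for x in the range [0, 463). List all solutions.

Since 463 ≡ 3 (mod 4), a square root of 42 is 42^((463+1)/4) = 42^116 mod 463.
Repeated squaring: 42^2≡375, 42^4≡336, 42^8≡387, 42^16≡220, 42^32≡248, 42^64≡388 (mod 463).
42^116 = 42^(64+32+16+4) ≡ 299 (mod 463).
Check: 299² = 89401 ≡ 42 (mod 463). The two roots are 164 and 299.

164, 299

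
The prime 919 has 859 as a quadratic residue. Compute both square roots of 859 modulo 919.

325, 594

Since 919 ≡ 3 (mod 4), a square root of 859 is 859^((919+1)/4) = 859^230 mod 919.
Repeated squaring: 859^2≡843, 859^4≡262, 859^8≡638, 859^16≡846, 859^32≡734, 859^64≡222, 859^128≡577 (mod 919).
859^230 = 859^(128+64+32+4+2) ≡ 325 (mod 919).
Check: 325² = 105625 ≡ 859 (mod 919). The two roots are 325 and 594.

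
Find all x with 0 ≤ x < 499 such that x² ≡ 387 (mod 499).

214, 285

Since 499 ≡ 3 (mod 4), a square root of 387 is 387^((499+1)/4) = 387^125 mod 499.
Repeated squaring: 387^2≡69, 387^4≡270, 387^8≡46, 387^16≡120, 387^32≡428, 387^64≡51 (mod 499).
387^125 = 387^(64+32+16+8+4+1) ≡ 285 (mod 499).
Check: 285² = 81225 ≡ 387 (mod 499). The two roots are 214 and 285.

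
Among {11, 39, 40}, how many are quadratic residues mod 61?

(11/61) = -1 → non-residue.
(39/61) = +1 → QR.
(40/61) = -1 → non-residue.
Total quadratic residues among the 3: 1.

1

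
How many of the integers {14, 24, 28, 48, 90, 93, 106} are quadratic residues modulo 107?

3

(14/107) = +1 → QR.
(24/107) = -1 → non-residue.
(28/107) = -1 → non-residue.
(48/107) = +1 → QR.
(90/107) = +1 → QR.
(93/107) = -1 → non-residue.
(106/107) = -1 → non-residue.
Total quadratic residues among the 7: 3.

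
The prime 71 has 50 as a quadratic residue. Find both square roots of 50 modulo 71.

11, 60

Since 71 ≡ 3 (mod 4), a square root of 50 is 50^((71+1)/4) = 50^18 mod 71.
Repeated squaring: 50^2≡15, 50^4≡12, 50^8≡2, 50^16≡4 (mod 71).
50^18 = 50^(16+2) ≡ 60 (mod 71).
Check: 60² = 3600 ≡ 50 (mod 71). The two roots are 11 and 60.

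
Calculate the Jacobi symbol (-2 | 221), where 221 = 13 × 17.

-1

First reduce: -2 ≡ 219 (mod 221).
Reciprocity: 219 ≡ 3 and 221 ≡ 1 (mod 4), so (219/221) = +(221/219).
Reduce top mod 219: now compute (2/219).
Pull out 2: since 219 ≡ 3 (mod 8), (2/219) = -1.
Reached (1/219) = 1. Collecting the sign flips along the way, the symbol is -1.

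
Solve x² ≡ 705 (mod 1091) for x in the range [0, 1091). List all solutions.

439, 652

Since 1091 ≡ 3 (mod 4), a square root of 705 is 705^((1091+1)/4) = 705^273 mod 1091.
Repeated squaring: 705^2≡620, 705^4≡368, 705^8≡140, 705^16≡1053, 705^32≡353, 705^64≡235, 705^128≡675, 705^256≡678 (mod 1091).
705^273 = 705^(256+16+1) ≡ 439 (mod 1091).
Check: 439² = 192721 ≡ 705 (mod 1091). The two roots are 439 and 652.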